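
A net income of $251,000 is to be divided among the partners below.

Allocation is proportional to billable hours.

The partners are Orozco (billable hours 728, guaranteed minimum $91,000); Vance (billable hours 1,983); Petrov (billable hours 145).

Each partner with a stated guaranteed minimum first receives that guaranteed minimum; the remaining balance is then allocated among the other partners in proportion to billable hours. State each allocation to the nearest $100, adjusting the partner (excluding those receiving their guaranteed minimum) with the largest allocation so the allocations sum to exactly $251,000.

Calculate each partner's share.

Orozco: $91,000; Vance: $149,100; Petrov: $10,900

Guaranteed amounts: Orozco $91,000. Balance $160,000.
Balance split over remaining billable hours 2,128: Vance 149,097.74 → $149,100; Petrov 10,902.26 → $10,900.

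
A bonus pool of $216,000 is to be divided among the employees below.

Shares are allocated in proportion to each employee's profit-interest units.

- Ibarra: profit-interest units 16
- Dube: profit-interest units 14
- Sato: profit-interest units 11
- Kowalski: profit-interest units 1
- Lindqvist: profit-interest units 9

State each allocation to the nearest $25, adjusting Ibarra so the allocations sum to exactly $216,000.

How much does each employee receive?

Ibarra: $67,750 | Dube: $59,300 | Sato: $46,600 | Kowalski: $4,225 | Lindqvist: $38,125

Combined profit-interest units = 51.
Pro-rata amounts: Ibarra 16/51 × $216,000 = 67,764.71; Dube 14/51 × $216,000 = 59,294.12; Sato 11/51 × $216,000 = 46,588.24; Kowalski 1/51 × $216,000 = 4,235.29; Lindqvist 9/51 × $216,000 = 38,117.65.
After rounding ($25): Ibarra $67,775; Dube $59,300; Sato $46,600; Kowalski $4,225; Lindqvist $38,125. Sum = $216,025.
Difference $216,000 − $216,025 = −$25 applied to Ibarra: Ibarra becomes $67,750.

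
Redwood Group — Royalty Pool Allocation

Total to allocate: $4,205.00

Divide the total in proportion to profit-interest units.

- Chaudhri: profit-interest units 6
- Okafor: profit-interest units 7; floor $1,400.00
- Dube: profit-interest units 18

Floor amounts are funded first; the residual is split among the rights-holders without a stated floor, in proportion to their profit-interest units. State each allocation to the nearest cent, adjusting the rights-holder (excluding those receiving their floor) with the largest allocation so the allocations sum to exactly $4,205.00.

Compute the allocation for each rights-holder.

Chaudhri: $701.25 | Okafor: $1,400.00 | Dube: $2,103.75

Fund the minimums — Okafor $1,400.00. Remaining pool $2,805.00.
Remaining pool split over remaining profit-interest units 24: Chaudhri 701.2500 → $701.25; Dube 2,103.7500 → $2,103.75.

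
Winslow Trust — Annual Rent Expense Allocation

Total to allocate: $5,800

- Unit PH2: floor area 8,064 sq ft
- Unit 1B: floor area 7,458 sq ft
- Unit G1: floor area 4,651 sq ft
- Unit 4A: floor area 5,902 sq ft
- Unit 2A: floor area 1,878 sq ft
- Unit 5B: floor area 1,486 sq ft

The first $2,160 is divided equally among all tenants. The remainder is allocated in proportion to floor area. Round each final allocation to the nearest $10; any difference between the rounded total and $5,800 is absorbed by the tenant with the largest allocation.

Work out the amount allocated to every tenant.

Unit PH2: $1,360 · Unit 1B: $1,280 · Unit G1: $940 · Unit 4A: $1,090 · Unit 2A: $590 · Unit 5B: $540

Equal tier: $2,160 ÷ 6 = $360 apiece.
Remainder $3,640 by floor area (total 29,439): Unit PH2 997.08 → $1,000; Unit 1B 922.15 → $920; Unit G1 575.08 → $580; Unit 4A 729.76 → $730; Unit 2A 232.21 → $230; Unit 5B 183.74 → $180.
Totals: Unit PH2 $360 + $1,000 = $1,360; Unit 1B $360 + $920 = $1,280; Unit G1 $360 + $580 = $940; Unit 4A $360 + $730 = $1,090; Unit 2A $360 + $230 = $590; Unit 5B $360 + $180 = $540.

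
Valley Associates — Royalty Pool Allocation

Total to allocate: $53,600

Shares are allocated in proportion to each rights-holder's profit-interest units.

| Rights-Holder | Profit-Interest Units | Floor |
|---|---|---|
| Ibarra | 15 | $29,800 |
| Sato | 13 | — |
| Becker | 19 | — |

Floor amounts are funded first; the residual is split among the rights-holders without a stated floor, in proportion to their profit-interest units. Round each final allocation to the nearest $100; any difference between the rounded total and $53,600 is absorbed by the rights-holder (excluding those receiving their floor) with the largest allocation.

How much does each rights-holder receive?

Minimums first: Ibarra $29,800. Remaining pool $23,800.
Remaining pool split over remaining profit-interest units 32: Sato 9,668.75 → $9,700; Becker 14,131.25 → $14,100.

Ibarra: $29,800 · Sato: $9,700 · Becker: $14,100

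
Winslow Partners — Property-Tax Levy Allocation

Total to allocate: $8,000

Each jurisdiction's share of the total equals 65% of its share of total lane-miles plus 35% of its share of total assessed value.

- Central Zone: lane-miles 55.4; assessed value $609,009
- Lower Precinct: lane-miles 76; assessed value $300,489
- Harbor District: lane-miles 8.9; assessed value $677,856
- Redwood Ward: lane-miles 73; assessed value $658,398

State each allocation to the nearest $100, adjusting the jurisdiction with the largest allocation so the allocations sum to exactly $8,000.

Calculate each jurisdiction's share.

Totals — lane-miles 213.3, assessed value 2,245,752.
Combined weights (65% lane-miles + 35% assessed value): Central Zone 0.2637; Lower Precinct 0.2784; Harbor District 0.1328; Redwood Ward 0.3251.
Proportional shares: Central Zone 2,109.90; Lower Precinct 2,227.44; Harbor District 1,062.12; Redwood Ward 2,600.54.
After rounding ($100): Central Zone $2,100; Lower Precinct $2,200; Harbor District $1,100; Redwood Ward $2,600. Sum = $8,000.
Rounded total matches; no reconciliation needed.

Central Zone: $2,100; Lower Precinct: $2,200; Harbor District: $1,100; Redwood Ward: $2,600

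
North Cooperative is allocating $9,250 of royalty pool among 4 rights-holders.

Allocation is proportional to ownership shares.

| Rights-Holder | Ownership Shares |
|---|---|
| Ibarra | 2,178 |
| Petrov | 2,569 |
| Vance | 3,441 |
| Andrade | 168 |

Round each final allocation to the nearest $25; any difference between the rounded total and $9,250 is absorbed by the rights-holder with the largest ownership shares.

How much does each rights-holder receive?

Total ownership shares = 8,356.
Raw shares: Ibarra 2,178/8,356 × $9,250 = 2,411.02; Petrov 2,569/8,356 × $9,250 = 2,843.85; Vance 3,441/8,356 × $9,250 = 3,809.15; Andrade 168/8,356 × $9,250 = 185.97.
Rounded to nearest $25: Ibarra $2,400; Petrov $2,850; Vance $3,800; Andrade $175. Sum = $9,225.
Difference $9,250 − $9,225 = +$25 applied to largest ownership shares (Vance): Vance becomes $3,825.

Ibarra: $2,400 · Petrov: $2,850 · Vance: $3,825 · Andrade: $175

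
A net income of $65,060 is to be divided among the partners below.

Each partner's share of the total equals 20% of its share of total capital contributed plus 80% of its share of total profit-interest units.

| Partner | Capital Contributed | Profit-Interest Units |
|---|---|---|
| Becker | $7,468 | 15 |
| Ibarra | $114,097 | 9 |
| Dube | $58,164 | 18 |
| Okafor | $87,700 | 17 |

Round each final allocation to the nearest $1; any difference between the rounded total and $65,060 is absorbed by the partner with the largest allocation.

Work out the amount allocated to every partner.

Totals — capital contributed 267,429, profit-interest units 59.
Blended shares (20% capital contributed + 80% profit-interest units): Becker 0.2090; Ibarra 0.2074; Dube 0.2876; Okafor 0.2961.
Unrounded shares: Becker 13,595.90; Ibarra 13,491.02; Dube 18,709.07; Okafor 19,264.00.
After rounding ($1): Becker $13,596; Ibarra $13,491; Dube $18,709; Okafor $19,264. Sum = $65,060.
No rounding difference to absorb.

Becker: $13,596; Ibarra: $13,491; Dube: $18,709; Okafor: $19,264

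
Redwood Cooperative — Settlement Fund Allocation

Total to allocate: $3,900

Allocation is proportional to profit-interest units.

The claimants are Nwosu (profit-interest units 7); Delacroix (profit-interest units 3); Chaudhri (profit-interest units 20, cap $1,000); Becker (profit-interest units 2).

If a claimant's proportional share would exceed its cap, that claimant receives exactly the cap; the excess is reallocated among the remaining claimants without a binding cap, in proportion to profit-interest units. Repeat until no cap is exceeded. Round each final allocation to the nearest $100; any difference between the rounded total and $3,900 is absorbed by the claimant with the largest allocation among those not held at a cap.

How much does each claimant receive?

Combined profit-interest units = 32.
Unconstrained shares: Nwosu 853.12; Delacroix 365.62; Chaudhri 2,437.50; Becker 243.75.
Cap binds for Chaudhri ($1,000); residual $2,900 reallocated over remaining profit-interest units 12.
Redistributed shares: Nwosu 1,691.67 → $1,700; Delacroix 725.00 → $700; Becker 483.33 → $500.

Nwosu: $1,700 · Delacroix: $700 · Chaudhri: $1,000 · Becker: $500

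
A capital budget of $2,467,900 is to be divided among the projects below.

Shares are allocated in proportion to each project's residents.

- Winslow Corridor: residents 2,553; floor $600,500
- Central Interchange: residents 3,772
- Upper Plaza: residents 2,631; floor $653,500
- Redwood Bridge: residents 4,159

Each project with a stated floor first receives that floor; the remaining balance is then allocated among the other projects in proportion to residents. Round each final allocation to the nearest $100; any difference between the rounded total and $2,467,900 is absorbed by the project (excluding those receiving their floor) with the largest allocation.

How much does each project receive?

Fund the minimums — Winslow Corridor $600,500; Upper Plaza $653,500. Balance $1,213,900.
Balance split over remaining residents 7,931: Central Interchange 577,333.35 → $577,300; Redwood Bridge 636,566.65 → $636,600.

Winslow Corridor: $600,500; Central Interchange: $577,300; Upper Plaza: $653,500; Redwood Bridge: $636,600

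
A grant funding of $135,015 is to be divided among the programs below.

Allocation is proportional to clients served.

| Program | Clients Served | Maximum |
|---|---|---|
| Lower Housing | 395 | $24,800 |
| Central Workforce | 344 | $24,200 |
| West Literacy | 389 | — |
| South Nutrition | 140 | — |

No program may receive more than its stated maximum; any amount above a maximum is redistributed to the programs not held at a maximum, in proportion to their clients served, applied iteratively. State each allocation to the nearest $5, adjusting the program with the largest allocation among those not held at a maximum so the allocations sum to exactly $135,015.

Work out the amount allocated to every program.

Lower Housing: $24,800 · Central Workforce: $24,200 · West Literacy: $63,250 · South Nutrition: $22,765

Sum of clients served: 1,268.
Proportional shares (ignoring caps): Lower Housing 42,059.09; Central Workforce 36,628.68; West Literacy 41,420.22; South Nutrition 14,907.02.
Capped: Lower Housing ($24,800), Central Workforce ($24,200); balance $86,015 reallocated over remaining clients served 529.
Redistributed shares: West Literacy 63,251.11 → $63,250; South Nutrition 22,763.89 → $22,765.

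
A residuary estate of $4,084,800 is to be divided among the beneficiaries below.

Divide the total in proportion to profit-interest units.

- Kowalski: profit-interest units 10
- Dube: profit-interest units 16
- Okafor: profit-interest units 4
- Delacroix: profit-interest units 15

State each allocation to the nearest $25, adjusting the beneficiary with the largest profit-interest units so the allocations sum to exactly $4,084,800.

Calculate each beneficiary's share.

Kowalski: $907,725; Dube: $1,452,375; Okafor: $363,100; Delacroix: $1,361,600

Total profit-interest units = 10 + 16 + 4 + 15 = 45.
Proportional shares: Kowalski 907,733.33; Dube 1,452,373.33; Okafor 363,093.33; Delacroix 1,361,600.00.
At nearest $25: Kowalski $907,725; Dube $1,452,375; Okafor $363,100; Delacroix $1,361,600. Sum = $4,084,800.
Sum already equals the total — no adjustment.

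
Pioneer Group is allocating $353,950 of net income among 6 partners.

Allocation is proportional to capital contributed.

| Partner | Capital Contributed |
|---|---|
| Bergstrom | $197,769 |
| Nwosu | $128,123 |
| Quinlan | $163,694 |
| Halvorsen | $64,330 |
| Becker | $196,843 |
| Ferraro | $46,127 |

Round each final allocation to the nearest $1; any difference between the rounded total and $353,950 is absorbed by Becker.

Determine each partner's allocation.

Bergstrom: $87,842 | Nwosu: $56,908 | Quinlan: $72,707 | Halvorsen: $28,573 | Becker: $87,432 | Ferraro: $20,488

Total capital contributed = 796,886.
Unrounded shares: Bergstrom 197,769/796,886 × $353,950 = 87,842.35; Nwosu 128,123/796,886 × $353,950 = 56,907.93; Quinlan 163,694/796,886 × $353,950 = 72,707.38; Halvorsen 64,330/796,886 × $353,950 = 28,573.23; Becker 196,843/796,886 × $353,950 = 87,431.05; Ferraro 46,127/796,886 × $353,950 = 20,488.06.
Rounded to nearest $1: Bergstrom $87,842; Nwosu $56,908; Quinlan $72,707; Halvorsen $28,573; Becker $87,431; Ferraro $20,488. Sum = $353,949.
Difference $353,950 − $353,949 = +$1 applied to Becker: Becker becomes $87,432.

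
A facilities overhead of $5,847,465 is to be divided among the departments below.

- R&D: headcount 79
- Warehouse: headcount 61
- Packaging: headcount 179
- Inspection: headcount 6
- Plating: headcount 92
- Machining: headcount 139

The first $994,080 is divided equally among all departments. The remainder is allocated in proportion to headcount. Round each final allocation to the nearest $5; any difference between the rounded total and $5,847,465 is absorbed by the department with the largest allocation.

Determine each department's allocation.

R&D: $855,280 · Warehouse: $698,155 · Packaging: $1,728,190 · Inspection: $218,055 · Plating: $968,760 · Machining: $1,379,025

$994,080 shared equally gives $165,680 per department.
Remainder $4,853,385 by headcount (total 556): R&D 689,599.67 → $689,600; Warehouse 532,475.69 → $532,475; Packaging 1,562,510.64 → $1,562,510; Inspection 52,374.66 → $52,375; Plating 803,078.09 → $803,080; Machining 1,213,346.25 → $1,213,345.
Totals: R&D $165,680 + $689,600 = $855,280; Warehouse $165,680 + $532,475 = $698,155; Packaging $165,680 + $1,562,510 = $1,728,190; Inspection $165,680 + $52,375 = $218,055; Plating $165,680 + $803,080 = $968,760; Machining $165,680 + $1,213,345 = $1,379,025.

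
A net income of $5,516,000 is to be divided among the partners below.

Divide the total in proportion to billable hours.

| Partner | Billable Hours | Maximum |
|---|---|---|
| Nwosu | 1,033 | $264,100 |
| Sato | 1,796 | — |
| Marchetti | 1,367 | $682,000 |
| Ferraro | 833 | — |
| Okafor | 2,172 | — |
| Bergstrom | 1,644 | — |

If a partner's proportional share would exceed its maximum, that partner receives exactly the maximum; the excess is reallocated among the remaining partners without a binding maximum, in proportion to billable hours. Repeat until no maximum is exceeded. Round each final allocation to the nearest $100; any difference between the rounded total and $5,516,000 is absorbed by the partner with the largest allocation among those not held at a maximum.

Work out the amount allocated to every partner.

Sum of billable hours: 8,845.
Unconstrained shares: Nwosu 644,208.93; Sato 1,120,037.99; Marchetti 852,501.07; Ferraro 519,483.10; Okafor 1,354,522.56; Bergstrom 1,025,246.35.
Cap binds for Nwosu ($264,100), Marchetti ($682,000); residual $4,569,900 reallocated over remaining billable hours 6,445.
Redistributed shares: Sato 1,273,474.07 → $1,273,500; Ferraro 590,648.05 → $590,600; Okafor 1,540,081.12 → $1,540,100; Bergstrom 1,165,696.76 → $1,165,700.

Nwosu: $264,100 · Sato: $1,273,500 · Marchetti: $682,000 · Ferraro: $590,600 · Okafor: $1,540,100 · Bergstrom: $1,165,700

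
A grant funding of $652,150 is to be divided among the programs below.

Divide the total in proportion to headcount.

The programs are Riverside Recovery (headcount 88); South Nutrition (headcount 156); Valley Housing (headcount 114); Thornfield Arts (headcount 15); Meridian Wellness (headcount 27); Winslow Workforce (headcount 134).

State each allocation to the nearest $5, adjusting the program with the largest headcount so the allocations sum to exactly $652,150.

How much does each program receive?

Sum of headcount: 534.
Proportional shares: Riverside Recovery 88/534 × $652,150 = 107,470.41; South Nutrition 156/534 × $652,150 = 190,515.73; Valley Housing 114/534 × $652,150 = 139,223.03; Thornfield Arts 15/534 × $652,150 = 18,318.82; Meridian Wellness 27/534 × $652,150 = 32,973.88; Winslow Workforce 134/534 × $652,150 = 163,648.13.
At nearest $5: Riverside Recovery $107,470; South Nutrition $190,515; Valley Housing $139,225; Thornfield Arts $18,320; Meridian Wellness $32,975; Winslow Workforce $163,650. Sum = $652,155.
Difference $652,150 − $652,155 = −$5 applied to largest headcount (South Nutrition): South Nutrition becomes $190,510.

Riverside Recovery: $107,470 | South Nutrition: $190,510 | Valley Housing: $139,225 | Thornfield Arts: $18,320 | Meridian Wellness: $32,975 | Winslow Workforce: $163,650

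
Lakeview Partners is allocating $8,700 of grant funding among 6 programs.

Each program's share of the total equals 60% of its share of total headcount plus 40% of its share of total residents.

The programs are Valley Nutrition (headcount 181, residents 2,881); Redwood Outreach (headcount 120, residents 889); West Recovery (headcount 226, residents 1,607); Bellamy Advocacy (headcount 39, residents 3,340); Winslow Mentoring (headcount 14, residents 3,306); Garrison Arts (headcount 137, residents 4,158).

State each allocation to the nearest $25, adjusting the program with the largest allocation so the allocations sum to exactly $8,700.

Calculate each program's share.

Headcount total 717; residents total 16,181.
Blended shares (60% headcount + 40% residents): Valley Nutrition 0.2227; Redwood Outreach 0.1224; West Recovery 0.2288; Bellamy Advocacy 0.1152; Winslow Mentoring 0.0934; Garrison Arts 0.2174.
Proportional shares: Valley Nutrition 1,937.35; Redwood Outreach 1,064.83; West Recovery 1,990.97; Bellamy Advocacy 1,002.26; Winslow Mentoring 812.94; Garrison Arts 1,891.65.
At nearest $25: Valley Nutrition $1,925; Redwood Outreach $1,075; West Recovery $2,000; Bellamy Advocacy $1,000; Winslow Mentoring $825; Garrison Arts $1,900. Sum = $8,725.
Difference $8,700 − $8,725 = −$25 applied to largest allocation (West Recovery): West Recovery becomes $1,975.

Valley Nutrition: $1,925 · Redwood Outreach: $1,075 · West Recovery: $1,975 · Bellamy Advocacy: $1,000 · Winslow Mentoring: $825 · Garrison Arts: $1,900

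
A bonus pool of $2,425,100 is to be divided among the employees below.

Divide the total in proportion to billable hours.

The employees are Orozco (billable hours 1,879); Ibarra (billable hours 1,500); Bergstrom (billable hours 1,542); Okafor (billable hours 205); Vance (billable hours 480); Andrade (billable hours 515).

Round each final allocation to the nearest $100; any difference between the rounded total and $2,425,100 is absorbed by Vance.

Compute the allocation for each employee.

Billable hours total: 6,121.
Raw shares: Orozco 1,879/6,121 × $2,425,100 = 744,447.46; Ibarra 1,500/6,121 × $2,425,100 = 594,290.15; Bergstrom 1,542/6,121 × $2,425,100 = 610,930.27; Okafor 205/6,121 × $2,425,100 = 81,219.65; Vance 480/6,121 × $2,425,100 = 190,172.85; Andrade 515/6,121 × $2,425,100 = 204,039.62.
Rounded to nearest $100: Orozco $744,400; Ibarra $594,300; Bergstrom $610,900; Okafor $81,200; Vance $190,200; Andrade $204,000. Sum = $2,425,000.
Difference $2,425,100 − $2,425,000 = +$100 applied to Vance: Vance becomes $190,300.

Orozco: $744,400 · Ibarra: $594,300 · Bergstrom: $610,900 · Okafor: $81,200 · Vance: $190,300 · Andrade: $204,000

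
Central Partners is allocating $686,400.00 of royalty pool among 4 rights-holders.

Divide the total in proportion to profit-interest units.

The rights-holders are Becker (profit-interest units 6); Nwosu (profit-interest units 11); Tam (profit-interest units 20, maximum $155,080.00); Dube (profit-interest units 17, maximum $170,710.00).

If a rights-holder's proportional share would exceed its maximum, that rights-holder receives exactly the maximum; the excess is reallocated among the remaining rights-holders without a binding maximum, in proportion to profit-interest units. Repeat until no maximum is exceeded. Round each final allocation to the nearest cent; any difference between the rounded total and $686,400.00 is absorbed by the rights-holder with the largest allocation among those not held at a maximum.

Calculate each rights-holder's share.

Profit-interest units total: 54.
Unconstrained shares: Becker 76,266.6667; Nwosu 139,822.2222; Tam 254,222.2222; Dube 216,088.8889.
Cap binds for Tam ($155,080.00), Dube ($170,710.00); remaining pool $360,610.00 reallocated over remaining profit-interest units 17.
Remaining shares: Becker 127,274.1176 → $127,274.12; Nwosu 233,335.8824 → $233,335.88.

Becker: $127,274.12; Nwosu: $233,335.88; Tam: $155,080.00; Dube: $170,710.00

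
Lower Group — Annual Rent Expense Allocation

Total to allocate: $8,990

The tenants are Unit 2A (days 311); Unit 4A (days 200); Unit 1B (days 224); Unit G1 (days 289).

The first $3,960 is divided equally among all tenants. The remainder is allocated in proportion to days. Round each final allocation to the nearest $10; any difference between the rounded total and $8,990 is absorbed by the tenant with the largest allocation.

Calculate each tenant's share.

$3,960 shared equally gives $990 per tenant.
Remainder $5,030 by days (total 1,024): Unit 2A 1,527.67 → $1,530; Unit 4A 982.42 → $980; Unit 1B 1,100.31 → $1,100; Unit G1 1,419.60 → $1,420.
Totals: Unit 2A $990 + $1,530 = $2,520; Unit 4A $990 + $980 = $1,970; Unit 1B $990 + $1,100 = $2,090; Unit G1 $990 + $1,420 = $2,410.

Unit 2A: $2,520 · Unit 4A: $1,970 · Unit 1B: $2,090 · Unit G1: $2,410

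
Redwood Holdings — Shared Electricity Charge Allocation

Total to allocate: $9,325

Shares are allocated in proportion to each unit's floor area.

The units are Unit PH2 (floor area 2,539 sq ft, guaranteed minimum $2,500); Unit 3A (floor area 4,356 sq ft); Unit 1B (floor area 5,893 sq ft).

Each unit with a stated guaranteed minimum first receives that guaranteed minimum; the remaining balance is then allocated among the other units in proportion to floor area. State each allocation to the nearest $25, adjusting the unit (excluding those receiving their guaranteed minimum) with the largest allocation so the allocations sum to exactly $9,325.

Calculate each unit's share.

Guaranteed amounts: Unit PH2 $2,500. Remaining pool $6,825.
Remaining pool split over remaining floor area 10,249: Unit 3A 2,900.74 → $2,900; Unit 1B 3,924.26 → $3,925.

Unit PH2: $2,500; Unit 3A: $2,900; Unit 1B: $3,925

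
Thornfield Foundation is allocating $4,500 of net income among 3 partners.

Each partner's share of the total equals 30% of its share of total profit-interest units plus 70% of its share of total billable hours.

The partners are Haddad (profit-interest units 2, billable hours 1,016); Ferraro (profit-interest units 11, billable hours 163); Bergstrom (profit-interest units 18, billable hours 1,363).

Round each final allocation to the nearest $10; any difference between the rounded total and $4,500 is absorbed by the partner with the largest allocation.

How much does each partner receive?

Totals — profit-interest units 31, billable hours 2,542.
Blended shares (30% profit-interest units + 70% billable hours): Haddad 0.2991; Ferraro 0.1513; Bergstrom 0.5495.
Proportional shares: Haddad 1,346.11; Ferraro 681.02; Bergstrom 2,472.88.
Rounded to nearest $10: Haddad $1,350; Ferraro $680; Bergstrom $2,470. Sum = $4,500.
Sum already equals the total — no adjustment.

Haddad: $1,350 · Ferraro: $680 · Bergstrom: $2,470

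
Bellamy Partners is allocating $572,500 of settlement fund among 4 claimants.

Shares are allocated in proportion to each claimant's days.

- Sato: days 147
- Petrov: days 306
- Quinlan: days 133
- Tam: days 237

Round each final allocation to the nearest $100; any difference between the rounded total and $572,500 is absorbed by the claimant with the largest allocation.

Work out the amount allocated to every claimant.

Days total: 823.
Raw shares: Sato 147/823 × $572,500 = 102,256.99; Petrov 306/823 × $572,500 = 212,861.48; Quinlan 133/823 × $572,500 = 92,518.23; Tam 237/823 × $572,500 = 164,863.30.
At nearest $100: Sato $102,300; Petrov $212,900; Quinlan $92,500; Tam $164,900. Sum = $572,600.
Difference $572,500 − $572,600 = −$100 applied to largest allocation (Petrov): Petrov becomes $212,800.

Sato: $102,300 | Petrov: $212,800 | Quinlan: $92,500 | Tam: $164,900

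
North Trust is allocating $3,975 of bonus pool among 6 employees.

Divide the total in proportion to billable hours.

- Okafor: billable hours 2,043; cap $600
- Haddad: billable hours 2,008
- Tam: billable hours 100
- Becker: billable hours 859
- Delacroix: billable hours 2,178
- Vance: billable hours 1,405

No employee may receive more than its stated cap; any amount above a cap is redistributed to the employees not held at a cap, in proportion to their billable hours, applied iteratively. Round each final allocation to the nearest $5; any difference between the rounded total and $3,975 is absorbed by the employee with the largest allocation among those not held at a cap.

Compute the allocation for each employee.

Okafor: $600; Haddad: $1,035; Tam: $50; Becker: $445; Delacroix: $1,120; Vance: $725

Billable hours total: 8,593.
Pro-rata shares before constraints: Okafor 945.06; Haddad 928.87; Tam 46.26; Becker 397.36; Delacroix 1,007.51; Vance 649.93.
Held at cap: Okafor ($600); remaining pool $3,375 reallocated over remaining billable hours 6,550.
Shares after redistribution: Haddad 1,034.66 → $1,035; Tam 51.53 → $50; Becker 442.61 → $445; Delacroix 1,122.25 → $1,120; Vance 723.95 → $725.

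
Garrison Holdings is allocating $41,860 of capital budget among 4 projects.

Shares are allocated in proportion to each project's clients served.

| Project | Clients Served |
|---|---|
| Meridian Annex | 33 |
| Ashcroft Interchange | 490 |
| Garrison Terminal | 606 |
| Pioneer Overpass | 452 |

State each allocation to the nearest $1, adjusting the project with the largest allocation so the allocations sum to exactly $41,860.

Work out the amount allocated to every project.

Meridian Annex: $874 · Ashcroft Interchange: $12,974 · Garrison Terminal: $16,044 · Pioneer Overpass: $11,968

Sum of clients served: 1,581.
Pro-rata amounts: Meridian Annex 33/1,581 × $41,860 = 873.74; Ashcroft Interchange 490/1,581 × $41,860 = 12,973.69; Garrison Terminal 606/1,581 × $41,860 = 16,045.01; Pioneer Overpass 452/1,581 × $41,860 = 11,967.56.
At nearest $1: Meridian Annex $874; Ashcroft Interchange $12,974; Garrison Terminal $16,045; Pioneer Overpass $11,968. Sum = $41,861.
Difference $41,860 − $41,861 = −$1 applied to largest allocation (Garrison Terminal): Garrison Terminal becomes $16,044.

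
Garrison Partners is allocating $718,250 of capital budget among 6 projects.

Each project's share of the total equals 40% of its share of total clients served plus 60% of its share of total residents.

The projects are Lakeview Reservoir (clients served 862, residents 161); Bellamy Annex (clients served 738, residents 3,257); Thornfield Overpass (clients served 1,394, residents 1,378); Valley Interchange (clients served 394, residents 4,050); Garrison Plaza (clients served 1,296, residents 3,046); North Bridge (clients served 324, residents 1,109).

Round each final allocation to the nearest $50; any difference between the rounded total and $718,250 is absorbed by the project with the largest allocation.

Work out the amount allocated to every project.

Clients served total 5,008; residents total 13,001.
Composite weights (40% clients served + 60% residents): Lakeview Reservoir 0.0763; Bellamy Annex 0.2093; Thornfield Overpass 0.1749; Valley Interchange 0.2184; Garrison Plaza 0.2441; North Bridge 0.0771.
Proportional shares: Lakeview Reservoir 54,788.14; Bellamy Annex 150,298.98; Thornfield Overpass 125,648.47; Valley Interchange 156,850.25; Garrison Plaza 175,316.33; North Bridge 55,347.82.
After rounding ($50): Lakeview Reservoir $54,800; Bellamy Annex $150,300; Thornfield Overpass $125,650; Valley Interchange $156,850; Garrison Plaza $175,300; North Bridge $55,350. Sum = $718,250.
No rounding difference to absorb.

Lakeview Reservoir: $54,800; Bellamy Annex: $150,300; Thornfield Overpass: $125,650; Valley Interchange: $156,850; Garrison Plaza: $175,300; North Bridge: $55,350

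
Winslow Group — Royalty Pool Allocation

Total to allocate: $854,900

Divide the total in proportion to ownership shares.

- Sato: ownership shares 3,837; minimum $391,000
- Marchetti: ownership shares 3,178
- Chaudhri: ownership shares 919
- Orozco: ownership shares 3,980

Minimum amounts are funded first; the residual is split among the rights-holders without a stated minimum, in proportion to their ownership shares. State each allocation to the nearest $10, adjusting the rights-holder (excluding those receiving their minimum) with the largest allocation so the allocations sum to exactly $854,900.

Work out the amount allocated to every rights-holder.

Guaranteed amounts: Sato $391,000. Residual $463,900.
Residual split over remaining ownership shares 8,077: Marchetti 182,527.45 → $182,530; Chaudhri 52,782.48 → $52,780; Orozco 228,590.07 → $228,590.

Sato: $391,000 | Marchetti: $182,530 | Chaudhri: $52,780 | Orozco: $228,590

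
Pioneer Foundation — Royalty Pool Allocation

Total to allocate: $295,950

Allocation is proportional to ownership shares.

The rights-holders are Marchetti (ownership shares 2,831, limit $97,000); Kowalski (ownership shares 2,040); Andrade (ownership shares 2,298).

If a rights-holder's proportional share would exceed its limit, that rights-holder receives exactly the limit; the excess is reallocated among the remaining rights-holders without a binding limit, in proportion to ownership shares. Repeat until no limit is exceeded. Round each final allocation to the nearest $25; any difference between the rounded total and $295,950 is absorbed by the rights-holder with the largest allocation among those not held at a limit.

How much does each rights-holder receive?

Combined ownership shares = 7,169.
Proportional shares (ignoring caps): Marchetti 116,869.08; Kowalski 84,215.09; Andrade 94,865.83.
Cap binds for Marchetti ($97,000); balance $198,950 reallocated over remaining ownership shares 4,338.
Shares after redistribution: Kowalski 93,558.78 → $93,550; Andrade 105,391.22 → $105,400.

Marchetti: $97,000 | Kowalski: $93,550 | Andrade: $105,400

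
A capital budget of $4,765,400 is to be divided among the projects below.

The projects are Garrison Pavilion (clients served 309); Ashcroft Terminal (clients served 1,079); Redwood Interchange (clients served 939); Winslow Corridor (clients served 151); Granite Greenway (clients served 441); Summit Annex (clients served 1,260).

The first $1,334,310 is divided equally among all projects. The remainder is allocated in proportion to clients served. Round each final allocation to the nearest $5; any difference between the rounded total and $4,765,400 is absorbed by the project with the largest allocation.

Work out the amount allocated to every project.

$1,334,310 shared equally gives $222,385 per project.
Remainder $3,431,090 by clients served (total 4,179): Garrison Pavilion 253,698.69 → $253,700; Ashcroft Terminal 885,892.82 → $885,895; Redwood Interchange 770,948.44 → $770,950; Winslow Corridor 123,975.73 → $123,975; Granite Greenway 362,074.82 → $362,075; Summit Annex 1,034,499.50 → $1,034,500.
Rounding difference −$5 on remainder applied to Summit Annex.
Totals: Garrison Pavilion $222,385 + $253,700 = $476,085; Ashcroft Terminal $222,385 + $885,895 = $1,108,280; Redwood Interchange $222,385 + $770,950 = $993,335; Winslow Corridor $222,385 + $123,975 = $346,360; Granite Greenway $222,385 + $362,075 = $584,460; Summit Annex $222,385 + $1,034,495 = $1,256,880.

Garrison Pavilion: $476,085; Ashcroft Terminal: $1,108,280; Redwood Interchange: $993,335; Winslow Corridor: $346,360; Granite Greenway: $584,460; Summit Annex: $1,256,880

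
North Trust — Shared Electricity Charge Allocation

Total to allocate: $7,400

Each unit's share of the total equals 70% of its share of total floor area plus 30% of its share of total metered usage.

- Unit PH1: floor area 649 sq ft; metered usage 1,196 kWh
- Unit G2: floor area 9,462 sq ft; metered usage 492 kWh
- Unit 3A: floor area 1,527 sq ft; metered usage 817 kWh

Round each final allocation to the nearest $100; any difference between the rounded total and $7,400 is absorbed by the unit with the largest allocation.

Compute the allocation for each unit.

Unit PH1: $1,300 · Unit G2: $4,700 · Unit 3A: $1,400

Totals — floor area 11,638, metered usage 2,505.
Blended shares (70% floor area + 30% metered usage): Unit PH1 0.1823; Unit G2 0.6280; Unit 3A 0.1897.
Raw shares: Unit PH1 1,348.79; Unit G2 4,647.50; Unit 3A 1,403.71.
Rounded to nearest $100: Unit PH1 $1,300; Unit G2 $4,600; Unit 3A $1,400. Sum = $7,300.
Difference $7,400 − $7,300 = +$100 applied to largest allocation (Unit G2): Unit G2 becomes $4,700.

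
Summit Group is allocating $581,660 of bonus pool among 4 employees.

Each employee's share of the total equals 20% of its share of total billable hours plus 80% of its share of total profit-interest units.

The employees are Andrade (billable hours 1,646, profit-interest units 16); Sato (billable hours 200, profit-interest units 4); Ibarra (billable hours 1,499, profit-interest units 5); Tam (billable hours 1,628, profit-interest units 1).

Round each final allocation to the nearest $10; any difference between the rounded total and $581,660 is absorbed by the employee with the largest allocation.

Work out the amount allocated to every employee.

Totals — billable hours 4,973, profit-interest units 26.
Composite weights (20% billable hours + 80% profit-interest units): Andrade 0.5585; Sato 0.1311; Ibarra 0.2141; Tam 0.0962.
Raw shares: Andrade 324,860.11; Sato 76,267.47; Ibarra 124,551.84; Tam 55,980.58.
Rounded to nearest $10: Andrade $324,860; Sato $76,270; Ibarra $124,550; Tam $55,980. Sum = $581,660.
Rounded total matches; no reconciliation needed.

Andrade: $324,860 | Sato: $76,270 | Ibarra: $124,550 | Tam: $55,980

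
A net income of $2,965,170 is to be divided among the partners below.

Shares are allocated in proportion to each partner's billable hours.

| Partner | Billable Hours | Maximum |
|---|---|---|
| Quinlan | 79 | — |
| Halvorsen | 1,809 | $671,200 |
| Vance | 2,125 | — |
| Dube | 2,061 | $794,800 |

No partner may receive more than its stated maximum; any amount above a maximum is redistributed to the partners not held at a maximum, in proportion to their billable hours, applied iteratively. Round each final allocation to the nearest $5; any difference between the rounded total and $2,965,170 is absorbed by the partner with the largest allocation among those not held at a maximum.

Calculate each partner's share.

Quinlan: $53,735 | Halvorsen: $671,200 | Vance: $1,445,435 | Dube: $794,800

Total billable hours = 6,074.
Proportional shares (ignoring caps): Quinlan 38,565.76; Halvorsen 883,107.10; Vance 1,037,370.14; Dube 1,006,127.00.
Capped: Halvorsen ($671,200), Dube ($794,800); remaining pool $1,499,170 reallocated over remaining billable hours 2,204.
Shares after redistribution: Quinlan 53,736.13 → $53,735; Vance 1,445,433.87 → $1,445,435.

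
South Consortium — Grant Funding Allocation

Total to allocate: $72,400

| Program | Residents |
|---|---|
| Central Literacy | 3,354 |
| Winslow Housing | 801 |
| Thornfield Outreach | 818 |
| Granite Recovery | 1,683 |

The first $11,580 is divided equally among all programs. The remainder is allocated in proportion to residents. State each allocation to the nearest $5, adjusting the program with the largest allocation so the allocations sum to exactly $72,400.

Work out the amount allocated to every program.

Central Literacy: $33,540 · Winslow Housing: $10,215 · Thornfield Outreach: $10,370 · Granite Recovery: $18,275

$11,580 shared equally gives $2,895 per program.
Remainder $60,820 by residents (total 6,656): Central Literacy 30,647.58 → $30,650; Winslow Housing 7,319.23 → $7,320; Thornfield Outreach 7,474.57 → $7,475; Granite Recovery 15,378.61 → $15,380.
Rounding difference −$5 on remainder applied to Central Literacy.
Totals: Central Literacy $2,895 + $30,645 = $33,540; Winslow Housing $2,895 + $7,320 = $10,215; Thornfield Outreach $2,895 + $7,475 = $10,370; Granite Recovery $2,895 + $15,380 = $18,275.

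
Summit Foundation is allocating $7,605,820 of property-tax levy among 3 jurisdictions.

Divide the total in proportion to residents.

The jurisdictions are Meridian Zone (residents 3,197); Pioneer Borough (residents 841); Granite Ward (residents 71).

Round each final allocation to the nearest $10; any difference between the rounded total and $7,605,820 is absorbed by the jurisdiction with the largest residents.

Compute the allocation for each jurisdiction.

Residents total: 4,109.
Pro-rata amounts: Meridian Zone 3,197/4,109 × $7,605,820 = 5,917,694.46; Pioneer Borough 841/4,109 × $7,605,820 = 1,556,703.49; Granite Ward 71/4,109 × $7,605,820 = 131,422.05.
After rounding ($10): Meridian Zone $5,917,690; Pioneer Borough $1,556,700; Granite Ward $131,420. Sum = $7,605,810.
Difference $7,605,820 − $7,605,810 = +$10 applied to largest residents (Meridian Zone): Meridian Zone becomes $5,917,700.

Meridian Zone: $5,917,700 · Pioneer Borough: $1,556,700 · Granite Ward: $131,420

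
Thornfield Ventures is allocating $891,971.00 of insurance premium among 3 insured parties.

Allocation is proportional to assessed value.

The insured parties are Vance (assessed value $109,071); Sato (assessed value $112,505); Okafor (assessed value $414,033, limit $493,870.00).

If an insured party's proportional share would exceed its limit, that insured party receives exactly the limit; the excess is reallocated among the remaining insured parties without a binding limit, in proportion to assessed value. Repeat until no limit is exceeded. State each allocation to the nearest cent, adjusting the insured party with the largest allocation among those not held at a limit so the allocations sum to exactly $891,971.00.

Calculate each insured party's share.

Vance: $195,965.60 · Sato: $202,135.40 · Okafor: $493,870.00

Combined assessed value = 635,609.
Unconstrained shares: Vance 153,062.9191; Sato 157,881.9642; Okafor 581,026.1168.
Held at cap: Okafor ($493,870.00); residual $398,101.00 reallocated over remaining assessed value 221,576.
Remaining shares: Vance 195,965.6017 → $195,965.60; Sato 202,135.3983 → $202,135.40.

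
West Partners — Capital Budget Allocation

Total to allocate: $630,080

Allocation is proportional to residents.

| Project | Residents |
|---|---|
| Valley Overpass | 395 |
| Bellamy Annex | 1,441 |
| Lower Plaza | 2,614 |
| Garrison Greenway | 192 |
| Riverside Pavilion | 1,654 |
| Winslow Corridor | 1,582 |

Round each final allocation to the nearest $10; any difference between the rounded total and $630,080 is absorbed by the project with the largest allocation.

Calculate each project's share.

Combined residents = 7,878.
Raw shares: Valley Overpass 395/7,878 × $630,080 = 31,591.98; Bellamy Annex 1,441/7,878 × $630,080 = 115,250.73; Lower Plaza 2,614/7,878 × $630,080 = 209,066.91; Garrison Greenway 192/7,878 × $630,080 = 15,356.10; Riverside Pavilion 1,654/7,878 × $630,080 = 132,286.41; Winslow Corridor 1,582/7,878 × $630,080 = 126,527.87.
At nearest $10: Valley Overpass $31,590; Bellamy Annex $115,250; Lower Plaza $209,070; Garrison Greenway $15,360; Riverside Pavilion $132,290; Winslow Corridor $126,530. Sum = $630,090.
Difference $630,080 − $630,090 = −$10 applied to largest allocation (Lower Plaza): Lower Plaza becomes $209,060.

Valley Overpass: $31,590; Bellamy Annex: $115,250; Lower Plaza: $209,060; Garrison Greenway: $15,360; Riverside Pavilion: $132,290; Winslow Corridor: $126,530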